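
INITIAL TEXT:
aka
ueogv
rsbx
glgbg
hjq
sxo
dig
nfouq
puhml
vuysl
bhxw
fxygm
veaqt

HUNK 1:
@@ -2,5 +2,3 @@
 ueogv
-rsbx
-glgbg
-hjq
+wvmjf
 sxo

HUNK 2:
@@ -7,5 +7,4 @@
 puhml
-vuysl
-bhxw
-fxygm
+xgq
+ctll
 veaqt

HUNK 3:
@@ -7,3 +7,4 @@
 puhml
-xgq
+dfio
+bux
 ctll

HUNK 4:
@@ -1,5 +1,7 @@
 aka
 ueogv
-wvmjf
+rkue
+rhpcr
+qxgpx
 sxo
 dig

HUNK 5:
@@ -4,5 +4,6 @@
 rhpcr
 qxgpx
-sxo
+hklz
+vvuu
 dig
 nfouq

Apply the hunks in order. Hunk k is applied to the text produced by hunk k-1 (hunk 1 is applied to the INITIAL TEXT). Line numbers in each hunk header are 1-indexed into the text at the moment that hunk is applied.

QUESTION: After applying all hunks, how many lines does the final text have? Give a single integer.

Hunk 1: at line 2 remove [rsbx,glgbg,hjq] add [wvmjf] -> 11 lines: aka ueogv wvmjf sxo dig nfouq puhml vuysl bhxw fxygm veaqt
Hunk 2: at line 7 remove [vuysl,bhxw,fxygm] add [xgq,ctll] -> 10 lines: aka ueogv wvmjf sxo dig nfouq puhml xgq ctll veaqt
Hunk 3: at line 7 remove [xgq] add [dfio,bux] -> 11 lines: aka ueogv wvmjf sxo dig nfouq puhml dfio bux ctll veaqt
Hunk 4: at line 1 remove [wvmjf] add [rkue,rhpcr,qxgpx] -> 13 lines: aka ueogv rkue rhpcr qxgpx sxo dig nfouq puhml dfio bux ctll veaqt
Hunk 5: at line 4 remove [sxo] add [hklz,vvuu] -> 14 lines: aka ueogv rkue rhpcr qxgpx hklz vvuu dig nfouq puhml dfio bux ctll veaqt
Final line count: 14

Answer: 14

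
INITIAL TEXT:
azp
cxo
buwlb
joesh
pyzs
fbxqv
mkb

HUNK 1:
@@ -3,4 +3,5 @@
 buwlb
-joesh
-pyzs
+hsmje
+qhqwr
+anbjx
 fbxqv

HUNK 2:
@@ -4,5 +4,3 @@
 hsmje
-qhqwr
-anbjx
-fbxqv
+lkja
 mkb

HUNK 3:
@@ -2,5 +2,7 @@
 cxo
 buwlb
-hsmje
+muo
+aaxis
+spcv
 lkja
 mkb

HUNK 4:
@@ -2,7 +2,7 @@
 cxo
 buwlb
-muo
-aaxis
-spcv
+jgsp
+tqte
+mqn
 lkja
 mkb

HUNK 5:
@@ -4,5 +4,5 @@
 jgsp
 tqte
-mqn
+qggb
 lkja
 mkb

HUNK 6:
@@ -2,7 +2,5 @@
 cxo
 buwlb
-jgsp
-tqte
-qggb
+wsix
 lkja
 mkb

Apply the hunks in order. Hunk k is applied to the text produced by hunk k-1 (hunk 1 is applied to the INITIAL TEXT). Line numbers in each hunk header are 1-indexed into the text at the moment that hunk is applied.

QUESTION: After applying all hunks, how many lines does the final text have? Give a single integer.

Answer: 6

Derivation:
Hunk 1: at line 3 remove [joesh,pyzs] add [hsmje,qhqwr,anbjx] -> 8 lines: azp cxo buwlb hsmje qhqwr anbjx fbxqv mkb
Hunk 2: at line 4 remove [qhqwr,anbjx,fbxqv] add [lkja] -> 6 lines: azp cxo buwlb hsmje lkja mkb
Hunk 3: at line 2 remove [hsmje] add [muo,aaxis,spcv] -> 8 lines: azp cxo buwlb muo aaxis spcv lkja mkb
Hunk 4: at line 2 remove [muo,aaxis,spcv] add [jgsp,tqte,mqn] -> 8 lines: azp cxo buwlb jgsp tqte mqn lkja mkb
Hunk 5: at line 4 remove [mqn] add [qggb] -> 8 lines: azp cxo buwlb jgsp tqte qggb lkja mkb
Hunk 6: at line 2 remove [jgsp,tqte,qggb] add [wsix] -> 6 lines: azp cxo buwlb wsix lkja mkb
Final line count: 6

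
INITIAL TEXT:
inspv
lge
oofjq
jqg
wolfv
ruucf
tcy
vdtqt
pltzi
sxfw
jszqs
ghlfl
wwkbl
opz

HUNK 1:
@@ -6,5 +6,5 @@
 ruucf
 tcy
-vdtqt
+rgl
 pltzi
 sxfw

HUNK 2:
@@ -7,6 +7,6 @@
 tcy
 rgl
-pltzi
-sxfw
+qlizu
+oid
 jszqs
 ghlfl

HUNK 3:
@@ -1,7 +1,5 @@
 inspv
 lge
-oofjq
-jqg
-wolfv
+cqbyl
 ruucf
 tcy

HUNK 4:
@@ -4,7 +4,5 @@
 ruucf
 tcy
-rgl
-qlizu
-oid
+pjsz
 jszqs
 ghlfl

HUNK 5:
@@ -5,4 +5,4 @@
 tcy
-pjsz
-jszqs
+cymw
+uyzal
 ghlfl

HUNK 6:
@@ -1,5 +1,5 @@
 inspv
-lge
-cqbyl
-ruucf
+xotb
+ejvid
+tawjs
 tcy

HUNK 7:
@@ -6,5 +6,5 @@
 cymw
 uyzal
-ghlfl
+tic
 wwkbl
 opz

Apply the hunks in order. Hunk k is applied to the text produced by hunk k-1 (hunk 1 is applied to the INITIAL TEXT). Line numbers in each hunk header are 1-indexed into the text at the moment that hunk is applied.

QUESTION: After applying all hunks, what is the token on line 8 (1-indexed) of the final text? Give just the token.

Answer: tic

Derivation:
Hunk 1: at line 6 remove [vdtqt] add [rgl] -> 14 lines: inspv lge oofjq jqg wolfv ruucf tcy rgl pltzi sxfw jszqs ghlfl wwkbl opz
Hunk 2: at line 7 remove [pltzi,sxfw] add [qlizu,oid] -> 14 lines: inspv lge oofjq jqg wolfv ruucf tcy rgl qlizu oid jszqs ghlfl wwkbl opz
Hunk 3: at line 1 remove [oofjq,jqg,wolfv] add [cqbyl] -> 12 lines: inspv lge cqbyl ruucf tcy rgl qlizu oid jszqs ghlfl wwkbl opz
Hunk 4: at line 4 remove [rgl,qlizu,oid] add [pjsz] -> 10 lines: inspv lge cqbyl ruucf tcy pjsz jszqs ghlfl wwkbl opz
Hunk 5: at line 5 remove [pjsz,jszqs] add [cymw,uyzal] -> 10 lines: inspv lge cqbyl ruucf tcy cymw uyzal ghlfl wwkbl opz
Hunk 6: at line 1 remove [lge,cqbyl,ruucf] add [xotb,ejvid,tawjs] -> 10 lines: inspv xotb ejvid tawjs tcy cymw uyzal ghlfl wwkbl opz
Hunk 7: at line 6 remove [ghlfl] add [tic] -> 10 lines: inspv xotb ejvid tawjs tcy cymw uyzal tic wwkbl opz
Final line 8: tic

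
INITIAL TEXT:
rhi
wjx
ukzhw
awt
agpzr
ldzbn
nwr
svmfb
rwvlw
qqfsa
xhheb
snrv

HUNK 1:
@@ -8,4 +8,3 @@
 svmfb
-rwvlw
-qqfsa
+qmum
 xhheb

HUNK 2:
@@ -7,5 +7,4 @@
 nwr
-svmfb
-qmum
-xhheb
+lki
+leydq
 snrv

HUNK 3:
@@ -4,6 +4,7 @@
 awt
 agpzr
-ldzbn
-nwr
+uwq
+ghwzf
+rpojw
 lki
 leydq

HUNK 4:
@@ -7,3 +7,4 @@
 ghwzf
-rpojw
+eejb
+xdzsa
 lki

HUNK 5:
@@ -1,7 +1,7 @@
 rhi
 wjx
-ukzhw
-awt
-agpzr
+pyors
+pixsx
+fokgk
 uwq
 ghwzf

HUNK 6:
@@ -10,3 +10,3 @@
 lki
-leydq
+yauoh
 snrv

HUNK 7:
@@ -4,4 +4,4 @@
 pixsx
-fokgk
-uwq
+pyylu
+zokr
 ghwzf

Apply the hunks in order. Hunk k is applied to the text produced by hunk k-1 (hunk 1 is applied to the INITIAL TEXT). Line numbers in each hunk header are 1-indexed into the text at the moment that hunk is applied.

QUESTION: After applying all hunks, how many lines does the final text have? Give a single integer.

Hunk 1: at line 8 remove [rwvlw,qqfsa] add [qmum] -> 11 lines: rhi wjx ukzhw awt agpzr ldzbn nwr svmfb qmum xhheb snrv
Hunk 2: at line 7 remove [svmfb,qmum,xhheb] add [lki,leydq] -> 10 lines: rhi wjx ukzhw awt agpzr ldzbn nwr lki leydq snrv
Hunk 3: at line 4 remove [ldzbn,nwr] add [uwq,ghwzf,rpojw] -> 11 lines: rhi wjx ukzhw awt agpzr uwq ghwzf rpojw lki leydq snrv
Hunk 4: at line 7 remove [rpojw] add [eejb,xdzsa] -> 12 lines: rhi wjx ukzhw awt agpzr uwq ghwzf eejb xdzsa lki leydq snrv
Hunk 5: at line 1 remove [ukzhw,awt,agpzr] add [pyors,pixsx,fokgk] -> 12 lines: rhi wjx pyors pixsx fokgk uwq ghwzf eejb xdzsa lki leydq snrv
Hunk 6: at line 10 remove [leydq] add [yauoh] -> 12 lines: rhi wjx pyors pixsx fokgk uwq ghwzf eejb xdzsa lki yauoh snrv
Hunk 7: at line 4 remove [fokgk,uwq] add [pyylu,zokr] -> 12 lines: rhi wjx pyors pixsx pyylu zokr ghwzf eejb xdzsa lki yauoh snrv
Final line count: 12

Answer: 12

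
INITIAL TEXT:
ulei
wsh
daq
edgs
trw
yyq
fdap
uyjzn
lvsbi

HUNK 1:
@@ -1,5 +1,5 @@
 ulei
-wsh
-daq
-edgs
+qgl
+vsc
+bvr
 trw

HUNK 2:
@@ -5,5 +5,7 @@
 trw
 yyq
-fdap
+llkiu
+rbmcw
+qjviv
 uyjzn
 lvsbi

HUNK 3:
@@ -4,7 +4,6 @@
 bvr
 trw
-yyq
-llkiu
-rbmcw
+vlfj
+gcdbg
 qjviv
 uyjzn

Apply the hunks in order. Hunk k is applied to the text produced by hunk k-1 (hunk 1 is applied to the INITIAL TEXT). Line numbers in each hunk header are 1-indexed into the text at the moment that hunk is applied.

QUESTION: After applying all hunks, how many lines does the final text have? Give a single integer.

Hunk 1: at line 1 remove [wsh,daq,edgs] add [qgl,vsc,bvr] -> 9 lines: ulei qgl vsc bvr trw yyq fdap uyjzn lvsbi
Hunk 2: at line 5 remove [fdap] add [llkiu,rbmcw,qjviv] -> 11 lines: ulei qgl vsc bvr trw yyq llkiu rbmcw qjviv uyjzn lvsbi
Hunk 3: at line 4 remove [yyq,llkiu,rbmcw] add [vlfj,gcdbg] -> 10 lines: ulei qgl vsc bvr trw vlfj gcdbg qjviv uyjzn lvsbi
Final line count: 10

Answer: 10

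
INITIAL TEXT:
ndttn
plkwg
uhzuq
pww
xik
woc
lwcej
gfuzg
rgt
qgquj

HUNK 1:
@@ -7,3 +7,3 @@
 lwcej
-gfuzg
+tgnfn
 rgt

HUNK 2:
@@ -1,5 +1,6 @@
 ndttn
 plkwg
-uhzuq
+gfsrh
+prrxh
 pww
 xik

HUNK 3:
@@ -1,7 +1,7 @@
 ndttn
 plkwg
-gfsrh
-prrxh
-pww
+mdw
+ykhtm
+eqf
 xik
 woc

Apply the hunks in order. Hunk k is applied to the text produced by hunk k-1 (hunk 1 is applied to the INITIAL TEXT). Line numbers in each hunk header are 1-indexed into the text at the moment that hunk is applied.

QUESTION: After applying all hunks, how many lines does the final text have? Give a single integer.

Answer: 11

Derivation:
Hunk 1: at line 7 remove [gfuzg] add [tgnfn] -> 10 lines: ndttn plkwg uhzuq pww xik woc lwcej tgnfn rgt qgquj
Hunk 2: at line 1 remove [uhzuq] add [gfsrh,prrxh] -> 11 lines: ndttn plkwg gfsrh prrxh pww xik woc lwcej tgnfn rgt qgquj
Hunk 3: at line 1 remove [gfsrh,prrxh,pww] add [mdw,ykhtm,eqf] -> 11 lines: ndttn plkwg mdw ykhtm eqf xik woc lwcej tgnfn rgt qgquj
Final line count: 11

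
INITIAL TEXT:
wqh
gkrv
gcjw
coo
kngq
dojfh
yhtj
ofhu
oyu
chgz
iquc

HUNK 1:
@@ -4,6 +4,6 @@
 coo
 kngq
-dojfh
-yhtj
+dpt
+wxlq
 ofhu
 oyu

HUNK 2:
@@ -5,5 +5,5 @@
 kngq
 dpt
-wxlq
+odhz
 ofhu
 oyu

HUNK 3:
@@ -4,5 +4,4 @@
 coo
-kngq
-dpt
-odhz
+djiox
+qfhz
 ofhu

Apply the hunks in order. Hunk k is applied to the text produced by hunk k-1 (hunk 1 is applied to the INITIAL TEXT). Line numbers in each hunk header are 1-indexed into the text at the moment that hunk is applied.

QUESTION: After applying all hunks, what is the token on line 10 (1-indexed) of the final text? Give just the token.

Hunk 1: at line 4 remove [dojfh,yhtj] add [dpt,wxlq] -> 11 lines: wqh gkrv gcjw coo kngq dpt wxlq ofhu oyu chgz iquc
Hunk 2: at line 5 remove [wxlq] add [odhz] -> 11 lines: wqh gkrv gcjw coo kngq dpt odhz ofhu oyu chgz iquc
Hunk 3: at line 4 remove [kngq,dpt,odhz] add [djiox,qfhz] -> 10 lines: wqh gkrv gcjw coo djiox qfhz ofhu oyu chgz iquc
Final line 10: iquc

Answer: iquc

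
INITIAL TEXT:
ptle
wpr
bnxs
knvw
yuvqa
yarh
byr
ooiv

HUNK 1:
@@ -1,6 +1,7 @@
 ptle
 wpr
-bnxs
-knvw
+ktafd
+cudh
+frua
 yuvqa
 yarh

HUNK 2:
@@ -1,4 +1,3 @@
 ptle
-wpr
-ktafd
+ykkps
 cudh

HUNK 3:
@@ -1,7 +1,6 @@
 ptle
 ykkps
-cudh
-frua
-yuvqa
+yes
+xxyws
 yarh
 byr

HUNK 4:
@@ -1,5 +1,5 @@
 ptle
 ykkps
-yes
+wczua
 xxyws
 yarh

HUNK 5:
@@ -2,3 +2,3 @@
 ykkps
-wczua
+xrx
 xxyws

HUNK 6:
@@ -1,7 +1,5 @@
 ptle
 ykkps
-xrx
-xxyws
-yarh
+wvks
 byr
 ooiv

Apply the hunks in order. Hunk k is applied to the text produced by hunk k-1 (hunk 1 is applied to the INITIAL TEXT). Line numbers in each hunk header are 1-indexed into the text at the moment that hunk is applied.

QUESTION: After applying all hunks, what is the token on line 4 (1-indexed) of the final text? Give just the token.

Hunk 1: at line 1 remove [bnxs,knvw] add [ktafd,cudh,frua] -> 9 lines: ptle wpr ktafd cudh frua yuvqa yarh byr ooiv
Hunk 2: at line 1 remove [wpr,ktafd] add [ykkps] -> 8 lines: ptle ykkps cudh frua yuvqa yarh byr ooiv
Hunk 3: at line 1 remove [cudh,frua,yuvqa] add [yes,xxyws] -> 7 lines: ptle ykkps yes xxyws yarh byr ooiv
Hunk 4: at line 1 remove [yes] add [wczua] -> 7 lines: ptle ykkps wczua xxyws yarh byr ooiv
Hunk 5: at line 2 remove [wczua] add [xrx] -> 7 lines: ptle ykkps xrx xxyws yarh byr ooiv
Hunk 6: at line 1 remove [xrx,xxyws,yarh] add [wvks] -> 5 lines: ptle ykkps wvks byr ooiv
Final line 4: byr

Answer: byr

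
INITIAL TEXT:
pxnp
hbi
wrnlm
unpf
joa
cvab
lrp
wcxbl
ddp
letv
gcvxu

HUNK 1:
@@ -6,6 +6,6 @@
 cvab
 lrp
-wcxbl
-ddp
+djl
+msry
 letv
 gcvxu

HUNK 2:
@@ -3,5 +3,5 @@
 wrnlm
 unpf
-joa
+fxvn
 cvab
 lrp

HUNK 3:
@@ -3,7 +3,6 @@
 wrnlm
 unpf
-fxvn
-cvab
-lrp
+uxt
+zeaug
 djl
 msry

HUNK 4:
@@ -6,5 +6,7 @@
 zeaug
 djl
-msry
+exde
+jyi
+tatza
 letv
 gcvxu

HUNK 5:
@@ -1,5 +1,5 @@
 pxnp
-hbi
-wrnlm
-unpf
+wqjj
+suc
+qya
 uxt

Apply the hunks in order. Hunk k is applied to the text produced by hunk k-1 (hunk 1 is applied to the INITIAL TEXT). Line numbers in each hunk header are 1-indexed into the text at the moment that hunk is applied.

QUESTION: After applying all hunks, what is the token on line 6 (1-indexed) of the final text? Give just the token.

Hunk 1: at line 6 remove [wcxbl,ddp] add [djl,msry] -> 11 lines: pxnp hbi wrnlm unpf joa cvab lrp djl msry letv gcvxu
Hunk 2: at line 3 remove [joa] add [fxvn] -> 11 lines: pxnp hbi wrnlm unpf fxvn cvab lrp djl msry letv gcvxu
Hunk 3: at line 3 remove [fxvn,cvab,lrp] add [uxt,zeaug] -> 10 lines: pxnp hbi wrnlm unpf uxt zeaug djl msry letv gcvxu
Hunk 4: at line 6 remove [msry] add [exde,jyi,tatza] -> 12 lines: pxnp hbi wrnlm unpf uxt zeaug djl exde jyi tatza letv gcvxu
Hunk 5: at line 1 remove [hbi,wrnlm,unpf] add [wqjj,suc,qya] -> 12 lines: pxnp wqjj suc qya uxt zeaug djl exde jyi tatza letv gcvxu
Final line 6: zeaug

Answer: zeaug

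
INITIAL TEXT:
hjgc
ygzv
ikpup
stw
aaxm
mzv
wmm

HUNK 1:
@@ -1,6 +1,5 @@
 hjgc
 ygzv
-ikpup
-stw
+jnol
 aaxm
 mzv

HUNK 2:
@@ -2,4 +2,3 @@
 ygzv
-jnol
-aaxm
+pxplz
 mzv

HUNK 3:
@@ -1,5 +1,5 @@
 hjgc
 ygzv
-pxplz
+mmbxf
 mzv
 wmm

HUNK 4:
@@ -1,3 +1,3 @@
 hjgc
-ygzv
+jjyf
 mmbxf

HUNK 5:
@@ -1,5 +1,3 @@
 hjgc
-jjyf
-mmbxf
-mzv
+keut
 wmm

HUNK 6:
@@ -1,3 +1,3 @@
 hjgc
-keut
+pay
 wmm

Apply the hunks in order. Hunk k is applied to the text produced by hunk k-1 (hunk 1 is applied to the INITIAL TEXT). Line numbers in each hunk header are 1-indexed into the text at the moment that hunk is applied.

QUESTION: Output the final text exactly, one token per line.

Hunk 1: at line 1 remove [ikpup,stw] add [jnol] -> 6 lines: hjgc ygzv jnol aaxm mzv wmm
Hunk 2: at line 2 remove [jnol,aaxm] add [pxplz] -> 5 lines: hjgc ygzv pxplz mzv wmm
Hunk 3: at line 1 remove [pxplz] add [mmbxf] -> 5 lines: hjgc ygzv mmbxf mzv wmm
Hunk 4: at line 1 remove [ygzv] add [jjyf] -> 5 lines: hjgc jjyf mmbxf mzv wmm
Hunk 5: at line 1 remove [jjyf,mmbxf,mzv] add [keut] -> 3 lines: hjgc keut wmm
Hunk 6: at line 1 remove [keut] add [pay] -> 3 lines: hjgc pay wmm

Answer: hjgc
pay
wmm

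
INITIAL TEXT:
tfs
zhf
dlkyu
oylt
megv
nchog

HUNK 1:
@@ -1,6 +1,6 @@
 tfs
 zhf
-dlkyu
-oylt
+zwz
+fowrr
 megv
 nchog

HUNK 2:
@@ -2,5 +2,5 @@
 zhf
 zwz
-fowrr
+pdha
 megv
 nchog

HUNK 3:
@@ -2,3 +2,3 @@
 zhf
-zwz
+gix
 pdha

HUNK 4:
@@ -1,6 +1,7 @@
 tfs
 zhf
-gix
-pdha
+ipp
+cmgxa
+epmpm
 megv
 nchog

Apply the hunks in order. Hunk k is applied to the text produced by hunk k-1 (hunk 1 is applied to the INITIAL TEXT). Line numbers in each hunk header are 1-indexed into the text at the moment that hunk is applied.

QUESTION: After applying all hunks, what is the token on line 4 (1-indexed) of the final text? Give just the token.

Answer: cmgxa

Derivation:
Hunk 1: at line 1 remove [dlkyu,oylt] add [zwz,fowrr] -> 6 lines: tfs zhf zwz fowrr megv nchog
Hunk 2: at line 2 remove [fowrr] add [pdha] -> 6 lines: tfs zhf zwz pdha megv nchog
Hunk 3: at line 2 remove [zwz] add [gix] -> 6 lines: tfs zhf gix pdha megv nchog
Hunk 4: at line 1 remove [gix,pdha] add [ipp,cmgxa,epmpm] -> 7 lines: tfs zhf ipp cmgxa epmpm megv nchog
Final line 4: cmgxa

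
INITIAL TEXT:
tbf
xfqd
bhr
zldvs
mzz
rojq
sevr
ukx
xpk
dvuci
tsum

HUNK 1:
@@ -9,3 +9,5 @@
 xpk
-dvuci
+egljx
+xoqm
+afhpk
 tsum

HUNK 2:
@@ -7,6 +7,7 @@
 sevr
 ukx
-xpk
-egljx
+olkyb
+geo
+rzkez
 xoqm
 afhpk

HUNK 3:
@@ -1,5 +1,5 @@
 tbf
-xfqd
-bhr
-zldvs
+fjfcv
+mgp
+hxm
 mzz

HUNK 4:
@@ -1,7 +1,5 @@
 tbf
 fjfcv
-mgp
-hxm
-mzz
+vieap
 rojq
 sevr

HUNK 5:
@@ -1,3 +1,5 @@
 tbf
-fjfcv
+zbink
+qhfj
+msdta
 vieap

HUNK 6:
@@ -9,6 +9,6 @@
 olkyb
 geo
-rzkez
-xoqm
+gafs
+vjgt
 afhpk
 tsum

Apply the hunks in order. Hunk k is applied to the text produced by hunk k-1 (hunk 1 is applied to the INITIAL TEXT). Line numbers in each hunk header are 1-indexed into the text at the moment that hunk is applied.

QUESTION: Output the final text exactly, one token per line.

Answer: tbf
zbink
qhfj
msdta
vieap
rojq
sevr
ukx
olkyb
geo
gafs
vjgt
afhpk
tsum

Derivation:
Hunk 1: at line 9 remove [dvuci] add [egljx,xoqm,afhpk] -> 13 lines: tbf xfqd bhr zldvs mzz rojq sevr ukx xpk egljx xoqm afhpk tsum
Hunk 2: at line 7 remove [xpk,egljx] add [olkyb,geo,rzkez] -> 14 lines: tbf xfqd bhr zldvs mzz rojq sevr ukx olkyb geo rzkez xoqm afhpk tsum
Hunk 3: at line 1 remove [xfqd,bhr,zldvs] add [fjfcv,mgp,hxm] -> 14 lines: tbf fjfcv mgp hxm mzz rojq sevr ukx olkyb geo rzkez xoqm afhpk tsum
Hunk 4: at line 1 remove [mgp,hxm,mzz] add [vieap] -> 12 lines: tbf fjfcv vieap rojq sevr ukx olkyb geo rzkez xoqm afhpk tsum
Hunk 5: at line 1 remove [fjfcv] add [zbink,qhfj,msdta] -> 14 lines: tbf zbink qhfj msdta vieap rojq sevr ukx olkyb geo rzkez xoqm afhpk tsum
Hunk 6: at line 9 remove [rzkez,xoqm] add [gafs,vjgt] -> 14 lines: tbf zbink qhfj msdta vieap rojq sevr ukx olkyb geo gafs vjgt afhpk tsum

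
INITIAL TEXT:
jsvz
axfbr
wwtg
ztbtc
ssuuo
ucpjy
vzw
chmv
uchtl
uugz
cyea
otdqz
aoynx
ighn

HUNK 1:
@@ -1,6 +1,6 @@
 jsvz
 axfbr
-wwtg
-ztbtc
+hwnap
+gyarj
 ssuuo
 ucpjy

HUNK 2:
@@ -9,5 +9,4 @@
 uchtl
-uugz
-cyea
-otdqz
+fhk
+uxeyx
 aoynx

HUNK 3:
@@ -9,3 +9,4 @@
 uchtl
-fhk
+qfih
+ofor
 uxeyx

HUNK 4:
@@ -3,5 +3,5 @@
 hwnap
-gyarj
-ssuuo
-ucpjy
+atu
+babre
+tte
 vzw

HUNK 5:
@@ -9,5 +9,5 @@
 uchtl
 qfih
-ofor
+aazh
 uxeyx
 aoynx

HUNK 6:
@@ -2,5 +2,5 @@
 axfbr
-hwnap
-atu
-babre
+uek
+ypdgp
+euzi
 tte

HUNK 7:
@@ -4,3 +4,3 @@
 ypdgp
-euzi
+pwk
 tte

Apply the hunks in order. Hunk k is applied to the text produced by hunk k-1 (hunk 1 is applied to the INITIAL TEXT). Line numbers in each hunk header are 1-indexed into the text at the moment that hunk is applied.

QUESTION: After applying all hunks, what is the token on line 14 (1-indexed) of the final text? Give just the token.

Hunk 1: at line 1 remove [wwtg,ztbtc] add [hwnap,gyarj] -> 14 lines: jsvz axfbr hwnap gyarj ssuuo ucpjy vzw chmv uchtl uugz cyea otdqz aoynx ighn
Hunk 2: at line 9 remove [uugz,cyea,otdqz] add [fhk,uxeyx] -> 13 lines: jsvz axfbr hwnap gyarj ssuuo ucpjy vzw chmv uchtl fhk uxeyx aoynx ighn
Hunk 3: at line 9 remove [fhk] add [qfih,ofor] -> 14 lines: jsvz axfbr hwnap gyarj ssuuo ucpjy vzw chmv uchtl qfih ofor uxeyx aoynx ighn
Hunk 4: at line 3 remove [gyarj,ssuuo,ucpjy] add [atu,babre,tte] -> 14 lines: jsvz axfbr hwnap atu babre tte vzw chmv uchtl qfih ofor uxeyx aoynx ighn
Hunk 5: at line 9 remove [ofor] add [aazh] -> 14 lines: jsvz axfbr hwnap atu babre tte vzw chmv uchtl qfih aazh uxeyx aoynx ighn
Hunk 6: at line 2 remove [hwnap,atu,babre] add [uek,ypdgp,euzi] -> 14 lines: jsvz axfbr uek ypdgp euzi tte vzw chmv uchtl qfih aazh uxeyx aoynx ighn
Hunk 7: at line 4 remove [euzi] add [pwk] -> 14 lines: jsvz axfbr uek ypdgp pwk tte vzw chmv uchtl qfih aazh uxeyx aoynx ighn
Final line 14: ighn

Answer: ighn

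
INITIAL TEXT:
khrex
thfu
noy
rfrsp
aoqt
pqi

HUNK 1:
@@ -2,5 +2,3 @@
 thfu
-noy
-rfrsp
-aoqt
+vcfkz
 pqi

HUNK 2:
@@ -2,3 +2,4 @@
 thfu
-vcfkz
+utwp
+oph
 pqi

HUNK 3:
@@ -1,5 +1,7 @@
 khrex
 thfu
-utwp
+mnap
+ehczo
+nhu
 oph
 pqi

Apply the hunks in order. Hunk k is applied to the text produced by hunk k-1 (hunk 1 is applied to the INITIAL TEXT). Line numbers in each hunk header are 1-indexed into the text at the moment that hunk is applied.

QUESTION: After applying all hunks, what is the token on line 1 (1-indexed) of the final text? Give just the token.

Answer: khrex

Derivation:
Hunk 1: at line 2 remove [noy,rfrsp,aoqt] add [vcfkz] -> 4 lines: khrex thfu vcfkz pqi
Hunk 2: at line 2 remove [vcfkz] add [utwp,oph] -> 5 lines: khrex thfu utwp oph pqi
Hunk 3: at line 1 remove [utwp] add [mnap,ehczo,nhu] -> 7 lines: khrex thfu mnap ehczo nhu oph pqi
Final line 1: khrex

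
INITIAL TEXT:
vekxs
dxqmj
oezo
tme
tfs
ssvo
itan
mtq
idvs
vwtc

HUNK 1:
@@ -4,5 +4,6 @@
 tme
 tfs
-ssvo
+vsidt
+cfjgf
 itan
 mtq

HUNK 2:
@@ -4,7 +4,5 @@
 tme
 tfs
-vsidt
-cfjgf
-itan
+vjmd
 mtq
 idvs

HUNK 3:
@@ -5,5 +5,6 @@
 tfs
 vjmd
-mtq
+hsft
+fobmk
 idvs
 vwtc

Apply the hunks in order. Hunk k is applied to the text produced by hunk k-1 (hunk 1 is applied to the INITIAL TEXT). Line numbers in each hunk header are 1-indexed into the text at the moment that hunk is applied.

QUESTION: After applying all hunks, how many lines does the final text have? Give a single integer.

Answer: 10

Derivation:
Hunk 1: at line 4 remove [ssvo] add [vsidt,cfjgf] -> 11 lines: vekxs dxqmj oezo tme tfs vsidt cfjgf itan mtq idvs vwtc
Hunk 2: at line 4 remove [vsidt,cfjgf,itan] add [vjmd] -> 9 lines: vekxs dxqmj oezo tme tfs vjmd mtq idvs vwtc
Hunk 3: at line 5 remove [mtq] add [hsft,fobmk] -> 10 lines: vekxs dxqmj oezo tme tfs vjmd hsft fobmk idvs vwtc
Final line count: 10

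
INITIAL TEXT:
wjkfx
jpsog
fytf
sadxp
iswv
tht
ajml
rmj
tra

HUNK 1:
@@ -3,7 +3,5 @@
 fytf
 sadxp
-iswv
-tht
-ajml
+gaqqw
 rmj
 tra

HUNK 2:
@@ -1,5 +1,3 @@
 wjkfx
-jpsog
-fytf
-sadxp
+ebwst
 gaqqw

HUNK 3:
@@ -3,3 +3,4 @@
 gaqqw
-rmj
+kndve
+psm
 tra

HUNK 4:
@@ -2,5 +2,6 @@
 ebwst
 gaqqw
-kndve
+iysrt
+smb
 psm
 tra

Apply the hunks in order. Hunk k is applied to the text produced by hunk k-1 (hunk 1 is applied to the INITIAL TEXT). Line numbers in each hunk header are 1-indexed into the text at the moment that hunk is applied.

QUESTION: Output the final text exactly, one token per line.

Hunk 1: at line 3 remove [iswv,tht,ajml] add [gaqqw] -> 7 lines: wjkfx jpsog fytf sadxp gaqqw rmj tra
Hunk 2: at line 1 remove [jpsog,fytf,sadxp] add [ebwst] -> 5 lines: wjkfx ebwst gaqqw rmj tra
Hunk 3: at line 3 remove [rmj] add [kndve,psm] -> 6 lines: wjkfx ebwst gaqqw kndve psm tra
Hunk 4: at line 2 remove [kndve] add [iysrt,smb] -> 7 lines: wjkfx ebwst gaqqw iysrt smb psm tra

Answer: wjkfx
ebwst
gaqqw
iysrt
smb
psm
tra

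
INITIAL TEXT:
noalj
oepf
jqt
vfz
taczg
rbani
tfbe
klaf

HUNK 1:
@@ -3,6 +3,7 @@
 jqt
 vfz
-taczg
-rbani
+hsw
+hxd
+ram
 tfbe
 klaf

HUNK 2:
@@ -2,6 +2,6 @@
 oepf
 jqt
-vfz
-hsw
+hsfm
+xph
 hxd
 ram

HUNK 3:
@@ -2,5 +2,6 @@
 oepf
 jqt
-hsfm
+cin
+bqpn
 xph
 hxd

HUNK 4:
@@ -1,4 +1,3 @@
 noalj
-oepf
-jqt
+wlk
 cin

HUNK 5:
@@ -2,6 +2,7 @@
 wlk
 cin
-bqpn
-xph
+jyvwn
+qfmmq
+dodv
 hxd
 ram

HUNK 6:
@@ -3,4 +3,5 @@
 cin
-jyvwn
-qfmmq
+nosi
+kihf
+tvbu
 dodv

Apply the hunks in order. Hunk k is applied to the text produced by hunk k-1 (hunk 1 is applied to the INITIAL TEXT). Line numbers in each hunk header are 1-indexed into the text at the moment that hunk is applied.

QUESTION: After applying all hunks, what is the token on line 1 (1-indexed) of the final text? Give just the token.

Answer: noalj

Derivation:
Hunk 1: at line 3 remove [taczg,rbani] add [hsw,hxd,ram] -> 9 lines: noalj oepf jqt vfz hsw hxd ram tfbe klaf
Hunk 2: at line 2 remove [vfz,hsw] add [hsfm,xph] -> 9 lines: noalj oepf jqt hsfm xph hxd ram tfbe klaf
Hunk 3: at line 2 remove [hsfm] add [cin,bqpn] -> 10 lines: noalj oepf jqt cin bqpn xph hxd ram tfbe klaf
Hunk 4: at line 1 remove [oepf,jqt] add [wlk] -> 9 lines: noalj wlk cin bqpn xph hxd ram tfbe klaf
Hunk 5: at line 2 remove [bqpn,xph] add [jyvwn,qfmmq,dodv] -> 10 lines: noalj wlk cin jyvwn qfmmq dodv hxd ram tfbe klaf
Hunk 6: at line 3 remove [jyvwn,qfmmq] add [nosi,kihf,tvbu] -> 11 lines: noalj wlk cin nosi kihf tvbu dodv hxd ram tfbe klaf
Final line 1: noalj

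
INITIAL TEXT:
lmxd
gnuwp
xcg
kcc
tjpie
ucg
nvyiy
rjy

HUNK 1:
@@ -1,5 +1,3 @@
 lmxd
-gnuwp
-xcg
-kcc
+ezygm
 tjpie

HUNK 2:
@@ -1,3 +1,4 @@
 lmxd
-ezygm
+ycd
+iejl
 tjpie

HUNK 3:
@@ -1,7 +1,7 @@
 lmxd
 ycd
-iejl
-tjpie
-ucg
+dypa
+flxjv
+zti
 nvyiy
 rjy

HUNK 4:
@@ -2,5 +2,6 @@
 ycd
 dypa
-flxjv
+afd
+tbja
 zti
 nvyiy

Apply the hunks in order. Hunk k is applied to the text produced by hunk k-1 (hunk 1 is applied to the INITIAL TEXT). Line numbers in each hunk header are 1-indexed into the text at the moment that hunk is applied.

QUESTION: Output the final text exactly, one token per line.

Hunk 1: at line 1 remove [gnuwp,xcg,kcc] add [ezygm] -> 6 lines: lmxd ezygm tjpie ucg nvyiy rjy
Hunk 2: at line 1 remove [ezygm] add [ycd,iejl] -> 7 lines: lmxd ycd iejl tjpie ucg nvyiy rjy
Hunk 3: at line 1 remove [iejl,tjpie,ucg] add [dypa,flxjv,zti] -> 7 lines: lmxd ycd dypa flxjv zti nvyiy rjy
Hunk 4: at line 2 remove [flxjv] add [afd,tbja] -> 8 lines: lmxd ycd dypa afd tbja zti nvyiy rjy

Answer: lmxd
ycd
dypa
afd
tbja
zti
nvyiy
rjy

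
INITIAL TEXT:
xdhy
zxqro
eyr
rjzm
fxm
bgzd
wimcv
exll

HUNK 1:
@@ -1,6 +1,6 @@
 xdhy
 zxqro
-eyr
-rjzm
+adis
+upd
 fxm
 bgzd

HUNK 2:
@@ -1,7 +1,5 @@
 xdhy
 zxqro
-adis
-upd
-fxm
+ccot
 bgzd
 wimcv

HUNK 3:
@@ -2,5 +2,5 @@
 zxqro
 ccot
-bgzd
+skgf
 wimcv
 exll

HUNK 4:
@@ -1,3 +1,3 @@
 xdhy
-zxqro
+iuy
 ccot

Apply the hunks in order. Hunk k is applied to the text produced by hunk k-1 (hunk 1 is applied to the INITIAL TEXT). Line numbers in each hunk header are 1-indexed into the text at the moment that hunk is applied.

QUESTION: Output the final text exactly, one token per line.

Answer: xdhy
iuy
ccot
skgf
wimcv
exll

Derivation:
Hunk 1: at line 1 remove [eyr,rjzm] add [adis,upd] -> 8 lines: xdhy zxqro adis upd fxm bgzd wimcv exll
Hunk 2: at line 1 remove [adis,upd,fxm] add [ccot] -> 6 lines: xdhy zxqro ccot bgzd wimcv exll
Hunk 3: at line 2 remove [bgzd] add [skgf] -> 6 lines: xdhy zxqro ccot skgf wimcv exll
Hunk 4: at line 1 remove [zxqro] add [iuy] -> 6 lines: xdhy iuy ccot skgf wimcv exll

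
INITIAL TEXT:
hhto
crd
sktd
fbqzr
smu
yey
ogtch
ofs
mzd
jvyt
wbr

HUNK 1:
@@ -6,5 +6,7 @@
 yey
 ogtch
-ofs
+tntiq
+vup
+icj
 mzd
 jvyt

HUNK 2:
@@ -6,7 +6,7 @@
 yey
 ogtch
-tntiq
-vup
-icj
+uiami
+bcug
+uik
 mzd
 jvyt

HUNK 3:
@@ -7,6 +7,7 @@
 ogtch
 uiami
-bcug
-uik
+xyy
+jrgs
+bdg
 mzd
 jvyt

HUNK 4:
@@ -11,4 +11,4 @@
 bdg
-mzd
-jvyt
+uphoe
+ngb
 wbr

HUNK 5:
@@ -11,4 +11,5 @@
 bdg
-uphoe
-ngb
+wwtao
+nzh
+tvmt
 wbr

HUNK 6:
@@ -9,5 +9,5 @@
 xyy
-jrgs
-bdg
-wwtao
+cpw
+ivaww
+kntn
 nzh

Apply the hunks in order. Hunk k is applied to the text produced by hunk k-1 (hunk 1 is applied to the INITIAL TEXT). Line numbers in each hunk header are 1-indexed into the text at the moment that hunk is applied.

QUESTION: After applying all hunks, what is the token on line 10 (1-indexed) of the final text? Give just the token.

Hunk 1: at line 6 remove [ofs] add [tntiq,vup,icj] -> 13 lines: hhto crd sktd fbqzr smu yey ogtch tntiq vup icj mzd jvyt wbr
Hunk 2: at line 6 remove [tntiq,vup,icj] add [uiami,bcug,uik] -> 13 lines: hhto crd sktd fbqzr smu yey ogtch uiami bcug uik mzd jvyt wbr
Hunk 3: at line 7 remove [bcug,uik] add [xyy,jrgs,bdg] -> 14 lines: hhto crd sktd fbqzr smu yey ogtch uiami xyy jrgs bdg mzd jvyt wbr
Hunk 4: at line 11 remove [mzd,jvyt] add [uphoe,ngb] -> 14 lines: hhto crd sktd fbqzr smu yey ogtch uiami xyy jrgs bdg uphoe ngb wbr
Hunk 5: at line 11 remove [uphoe,ngb] add [wwtao,nzh,tvmt] -> 15 lines: hhto crd sktd fbqzr smu yey ogtch uiami xyy jrgs bdg wwtao nzh tvmt wbr
Hunk 6: at line 9 remove [jrgs,bdg,wwtao] add [cpw,ivaww,kntn] -> 15 lines: hhto crd sktd fbqzr smu yey ogtch uiami xyy cpw ivaww kntn nzh tvmt wbr
Final line 10: cpw

Answer: cpw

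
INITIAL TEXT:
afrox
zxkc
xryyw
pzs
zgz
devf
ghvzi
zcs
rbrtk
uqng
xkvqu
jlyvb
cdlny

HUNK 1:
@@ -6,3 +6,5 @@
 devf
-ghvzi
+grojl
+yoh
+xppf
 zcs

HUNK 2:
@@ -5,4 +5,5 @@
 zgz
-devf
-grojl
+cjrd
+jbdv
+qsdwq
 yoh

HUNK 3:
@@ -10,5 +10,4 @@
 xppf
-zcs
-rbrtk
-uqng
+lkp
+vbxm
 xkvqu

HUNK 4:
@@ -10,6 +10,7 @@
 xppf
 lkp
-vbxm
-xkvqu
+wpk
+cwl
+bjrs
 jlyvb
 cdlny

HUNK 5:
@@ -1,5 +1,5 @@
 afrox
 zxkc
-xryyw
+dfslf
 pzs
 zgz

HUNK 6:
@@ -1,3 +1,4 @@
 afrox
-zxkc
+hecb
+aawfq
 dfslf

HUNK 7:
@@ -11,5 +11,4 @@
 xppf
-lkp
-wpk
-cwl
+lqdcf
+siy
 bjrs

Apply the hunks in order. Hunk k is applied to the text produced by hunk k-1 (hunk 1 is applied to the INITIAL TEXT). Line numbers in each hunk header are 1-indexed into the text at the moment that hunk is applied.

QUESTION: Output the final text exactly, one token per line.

Hunk 1: at line 6 remove [ghvzi] add [grojl,yoh,xppf] -> 15 lines: afrox zxkc xryyw pzs zgz devf grojl yoh xppf zcs rbrtk uqng xkvqu jlyvb cdlny
Hunk 2: at line 5 remove [devf,grojl] add [cjrd,jbdv,qsdwq] -> 16 lines: afrox zxkc xryyw pzs zgz cjrd jbdv qsdwq yoh xppf zcs rbrtk uqng xkvqu jlyvb cdlny
Hunk 3: at line 10 remove [zcs,rbrtk,uqng] add [lkp,vbxm] -> 15 lines: afrox zxkc xryyw pzs zgz cjrd jbdv qsdwq yoh xppf lkp vbxm xkvqu jlyvb cdlny
Hunk 4: at line 10 remove [vbxm,xkvqu] add [wpk,cwl,bjrs] -> 16 lines: afrox zxkc xryyw pzs zgz cjrd jbdv qsdwq yoh xppf lkp wpk cwl bjrs jlyvb cdlny
Hunk 5: at line 1 remove [xryyw] add [dfslf] -> 16 lines: afrox zxkc dfslf pzs zgz cjrd jbdv qsdwq yoh xppf lkp wpk cwl bjrs jlyvb cdlny
Hunk 6: at line 1 remove [zxkc] add [hecb,aawfq] -> 17 lines: afrox hecb aawfq dfslf pzs zgz cjrd jbdv qsdwq yoh xppf lkp wpk cwl bjrs jlyvb cdlny
Hunk 7: at line 11 remove [lkp,wpk,cwl] add [lqdcf,siy] -> 16 lines: afrox hecb aawfq dfslf pzs zgz cjrd jbdv qsdwq yoh xppf lqdcf siy bjrs jlyvb cdlny

Answer: afrox
hecb
aawfq
dfslf
pzs
zgz
cjrd
jbdv
qsdwq
yoh
xppf
lqdcf
siy
bjrs
jlyvb
cdlny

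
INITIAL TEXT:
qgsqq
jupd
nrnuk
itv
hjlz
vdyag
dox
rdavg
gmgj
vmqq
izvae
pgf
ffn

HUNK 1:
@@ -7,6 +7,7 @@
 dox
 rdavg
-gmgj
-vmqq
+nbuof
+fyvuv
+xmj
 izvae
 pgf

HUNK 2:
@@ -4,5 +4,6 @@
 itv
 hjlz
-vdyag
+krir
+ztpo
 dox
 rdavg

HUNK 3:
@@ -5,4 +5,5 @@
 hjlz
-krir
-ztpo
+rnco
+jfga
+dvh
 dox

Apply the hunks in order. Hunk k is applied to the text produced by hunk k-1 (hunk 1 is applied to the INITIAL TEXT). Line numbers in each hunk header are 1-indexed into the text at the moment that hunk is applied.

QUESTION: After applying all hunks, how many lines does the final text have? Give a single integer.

Hunk 1: at line 7 remove [gmgj,vmqq] add [nbuof,fyvuv,xmj] -> 14 lines: qgsqq jupd nrnuk itv hjlz vdyag dox rdavg nbuof fyvuv xmj izvae pgf ffn
Hunk 2: at line 4 remove [vdyag] add [krir,ztpo] -> 15 lines: qgsqq jupd nrnuk itv hjlz krir ztpo dox rdavg nbuof fyvuv xmj izvae pgf ffn
Hunk 3: at line 5 remove [krir,ztpo] add [rnco,jfga,dvh] -> 16 lines: qgsqq jupd nrnuk itv hjlz rnco jfga dvh dox rdavg nbuof fyvuv xmj izvae pgf ffn
Final line count: 16

Answer: 16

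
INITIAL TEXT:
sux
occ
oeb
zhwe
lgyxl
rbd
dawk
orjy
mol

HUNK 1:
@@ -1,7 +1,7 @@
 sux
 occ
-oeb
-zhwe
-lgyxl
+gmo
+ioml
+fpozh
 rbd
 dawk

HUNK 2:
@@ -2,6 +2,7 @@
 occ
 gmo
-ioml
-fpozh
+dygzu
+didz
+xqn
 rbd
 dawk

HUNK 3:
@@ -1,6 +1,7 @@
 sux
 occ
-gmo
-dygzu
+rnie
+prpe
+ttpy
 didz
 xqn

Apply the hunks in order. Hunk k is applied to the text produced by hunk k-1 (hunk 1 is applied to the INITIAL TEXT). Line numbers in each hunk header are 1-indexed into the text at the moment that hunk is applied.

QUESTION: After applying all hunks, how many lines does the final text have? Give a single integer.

Answer: 11

Derivation:
Hunk 1: at line 1 remove [oeb,zhwe,lgyxl] add [gmo,ioml,fpozh] -> 9 lines: sux occ gmo ioml fpozh rbd dawk orjy mol
Hunk 2: at line 2 remove [ioml,fpozh] add [dygzu,didz,xqn] -> 10 lines: sux occ gmo dygzu didz xqn rbd dawk orjy mol
Hunk 3: at line 1 remove [gmo,dygzu] add [rnie,prpe,ttpy] -> 11 lines: sux occ rnie prpe ttpy didz xqn rbd dawk orjy mol
Final line count: 11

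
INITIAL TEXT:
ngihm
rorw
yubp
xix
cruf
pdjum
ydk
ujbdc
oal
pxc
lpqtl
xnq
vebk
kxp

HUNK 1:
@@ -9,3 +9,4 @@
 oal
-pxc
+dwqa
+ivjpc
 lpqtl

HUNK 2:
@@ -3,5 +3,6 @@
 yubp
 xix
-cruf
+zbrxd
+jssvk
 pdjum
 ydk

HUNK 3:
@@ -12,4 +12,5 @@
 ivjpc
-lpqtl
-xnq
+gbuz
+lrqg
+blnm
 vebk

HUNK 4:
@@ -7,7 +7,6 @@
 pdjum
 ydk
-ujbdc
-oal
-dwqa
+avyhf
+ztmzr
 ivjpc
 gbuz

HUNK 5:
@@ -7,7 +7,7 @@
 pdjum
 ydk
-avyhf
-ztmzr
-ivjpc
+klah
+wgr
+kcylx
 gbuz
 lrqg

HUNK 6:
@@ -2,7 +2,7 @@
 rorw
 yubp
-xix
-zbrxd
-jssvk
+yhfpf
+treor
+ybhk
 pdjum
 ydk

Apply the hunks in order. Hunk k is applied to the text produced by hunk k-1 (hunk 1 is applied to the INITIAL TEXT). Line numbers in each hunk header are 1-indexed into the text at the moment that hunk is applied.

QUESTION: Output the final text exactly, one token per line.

Answer: ngihm
rorw
yubp
yhfpf
treor
ybhk
pdjum
ydk
klah
wgr
kcylx
gbuz
lrqg
blnm
vebk
kxp

Derivation:
Hunk 1: at line 9 remove [pxc] add [dwqa,ivjpc] -> 15 lines: ngihm rorw yubp xix cruf pdjum ydk ujbdc oal dwqa ivjpc lpqtl xnq vebk kxp
Hunk 2: at line 3 remove [cruf] add [zbrxd,jssvk] -> 16 lines: ngihm rorw yubp xix zbrxd jssvk pdjum ydk ujbdc oal dwqa ivjpc lpqtl xnq vebk kxp
Hunk 3: at line 12 remove [lpqtl,xnq] add [gbuz,lrqg,blnm] -> 17 lines: ngihm rorw yubp xix zbrxd jssvk pdjum ydk ujbdc oal dwqa ivjpc gbuz lrqg blnm vebk kxp
Hunk 4: at line 7 remove [ujbdc,oal,dwqa] add [avyhf,ztmzr] -> 16 lines: ngihm rorw yubp xix zbrxd jssvk pdjum ydk avyhf ztmzr ivjpc gbuz lrqg blnm vebk kxp
Hunk 5: at line 7 remove [avyhf,ztmzr,ivjpc] add [klah,wgr,kcylx] -> 16 lines: ngihm rorw yubp xix zbrxd jssvk pdjum ydk klah wgr kcylx gbuz lrqg blnm vebk kxp
Hunk 6: at line 2 remove [xix,zbrxd,jssvk] add [yhfpf,treor,ybhk] -> 16 lines: ngihm rorw yubp yhfpf treor ybhk pdjum ydk klah wgr kcylx gbuz lrqg blnm vebk kxp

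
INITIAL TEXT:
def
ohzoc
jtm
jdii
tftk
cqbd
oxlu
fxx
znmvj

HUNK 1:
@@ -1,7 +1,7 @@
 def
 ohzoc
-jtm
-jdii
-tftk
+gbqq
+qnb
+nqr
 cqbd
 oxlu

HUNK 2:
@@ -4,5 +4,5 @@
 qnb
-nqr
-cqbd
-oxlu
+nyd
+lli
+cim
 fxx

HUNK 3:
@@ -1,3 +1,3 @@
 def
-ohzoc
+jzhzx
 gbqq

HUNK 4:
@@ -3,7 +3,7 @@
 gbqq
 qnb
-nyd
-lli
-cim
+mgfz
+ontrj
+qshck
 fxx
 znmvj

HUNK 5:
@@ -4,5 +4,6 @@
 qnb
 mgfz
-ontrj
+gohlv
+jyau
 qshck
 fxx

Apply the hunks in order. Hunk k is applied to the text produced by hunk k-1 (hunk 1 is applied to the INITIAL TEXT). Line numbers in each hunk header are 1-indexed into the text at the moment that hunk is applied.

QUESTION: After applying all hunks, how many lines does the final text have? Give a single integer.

Hunk 1: at line 1 remove [jtm,jdii,tftk] add [gbqq,qnb,nqr] -> 9 lines: def ohzoc gbqq qnb nqr cqbd oxlu fxx znmvj
Hunk 2: at line 4 remove [nqr,cqbd,oxlu] add [nyd,lli,cim] -> 9 lines: def ohzoc gbqq qnb nyd lli cim fxx znmvj
Hunk 3: at line 1 remove [ohzoc] add [jzhzx] -> 9 lines: def jzhzx gbqq qnb nyd lli cim fxx znmvj
Hunk 4: at line 3 remove [nyd,lli,cim] add [mgfz,ontrj,qshck] -> 9 lines: def jzhzx gbqq qnb mgfz ontrj qshck fxx znmvj
Hunk 5: at line 4 remove [ontrj] add [gohlv,jyau] -> 10 lines: def jzhzx gbqq qnb mgfz gohlv jyau qshck fxx znmvj
Final line count: 10

Answer: 10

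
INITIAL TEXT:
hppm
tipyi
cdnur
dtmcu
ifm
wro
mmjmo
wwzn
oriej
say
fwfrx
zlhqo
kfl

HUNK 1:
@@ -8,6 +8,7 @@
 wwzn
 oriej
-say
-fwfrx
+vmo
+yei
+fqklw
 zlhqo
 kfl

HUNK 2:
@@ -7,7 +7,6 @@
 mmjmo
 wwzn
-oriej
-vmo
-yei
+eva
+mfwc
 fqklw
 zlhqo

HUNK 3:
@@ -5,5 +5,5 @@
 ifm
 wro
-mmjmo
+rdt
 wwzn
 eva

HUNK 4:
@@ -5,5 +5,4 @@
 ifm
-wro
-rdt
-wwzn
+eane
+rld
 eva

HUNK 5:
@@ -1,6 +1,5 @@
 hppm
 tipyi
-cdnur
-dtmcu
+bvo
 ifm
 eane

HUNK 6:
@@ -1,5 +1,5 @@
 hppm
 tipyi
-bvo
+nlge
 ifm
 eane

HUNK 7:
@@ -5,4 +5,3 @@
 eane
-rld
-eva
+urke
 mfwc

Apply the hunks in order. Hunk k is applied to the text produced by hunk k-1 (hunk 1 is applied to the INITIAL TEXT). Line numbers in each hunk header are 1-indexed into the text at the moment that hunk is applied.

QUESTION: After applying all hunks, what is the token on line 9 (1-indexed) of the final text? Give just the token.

Hunk 1: at line 8 remove [say,fwfrx] add [vmo,yei,fqklw] -> 14 lines: hppm tipyi cdnur dtmcu ifm wro mmjmo wwzn oriej vmo yei fqklw zlhqo kfl
Hunk 2: at line 7 remove [oriej,vmo,yei] add [eva,mfwc] -> 13 lines: hppm tipyi cdnur dtmcu ifm wro mmjmo wwzn eva mfwc fqklw zlhqo kfl
Hunk 3: at line 5 remove [mmjmo] add [rdt] -> 13 lines: hppm tipyi cdnur dtmcu ifm wro rdt wwzn eva mfwc fqklw zlhqo kfl
Hunk 4: at line 5 remove [wro,rdt,wwzn] add [eane,rld] -> 12 lines: hppm tipyi cdnur dtmcu ifm eane rld eva mfwc fqklw zlhqo kfl
Hunk 5: at line 1 remove [cdnur,dtmcu] add [bvo] -> 11 lines: hppm tipyi bvo ifm eane rld eva mfwc fqklw zlhqo kfl
Hunk 6: at line 1 remove [bvo] add [nlge] -> 11 lines: hppm tipyi nlge ifm eane rld eva mfwc fqklw zlhqo kfl
Hunk 7: at line 5 remove [rld,eva] add [urke] -> 10 lines: hppm tipyi nlge ifm eane urke mfwc fqklw zlhqo kfl
Final line 9: zlhqo

Answer: zlhqo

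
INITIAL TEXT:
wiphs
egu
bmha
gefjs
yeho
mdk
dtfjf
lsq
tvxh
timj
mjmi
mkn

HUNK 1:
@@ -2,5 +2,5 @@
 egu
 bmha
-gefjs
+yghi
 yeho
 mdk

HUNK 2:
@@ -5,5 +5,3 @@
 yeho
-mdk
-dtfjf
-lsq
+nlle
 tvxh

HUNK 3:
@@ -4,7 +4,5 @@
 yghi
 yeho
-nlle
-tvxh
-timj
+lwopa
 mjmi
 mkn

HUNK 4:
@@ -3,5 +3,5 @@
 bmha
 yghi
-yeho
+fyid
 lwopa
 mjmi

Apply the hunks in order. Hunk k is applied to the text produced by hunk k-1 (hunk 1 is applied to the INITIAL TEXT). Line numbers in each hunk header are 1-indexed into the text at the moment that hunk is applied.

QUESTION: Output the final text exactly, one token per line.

Answer: wiphs
egu
bmha
yghi
fyid
lwopa
mjmi
mkn

Derivation:
Hunk 1: at line 2 remove [gefjs] add [yghi] -> 12 lines: wiphs egu bmha yghi yeho mdk dtfjf lsq tvxh timj mjmi mkn
Hunk 2: at line 5 remove [mdk,dtfjf,lsq] add [nlle] -> 10 lines: wiphs egu bmha yghi yeho nlle tvxh timj mjmi mkn
Hunk 3: at line 4 remove [nlle,tvxh,timj] add [lwopa] -> 8 lines: wiphs egu bmha yghi yeho lwopa mjmi mkn
Hunk 4: at line 3 remove [yeho] add [fyid] -> 8 lines: wiphs egu bmha yghi fyid lwopa mjmi mkn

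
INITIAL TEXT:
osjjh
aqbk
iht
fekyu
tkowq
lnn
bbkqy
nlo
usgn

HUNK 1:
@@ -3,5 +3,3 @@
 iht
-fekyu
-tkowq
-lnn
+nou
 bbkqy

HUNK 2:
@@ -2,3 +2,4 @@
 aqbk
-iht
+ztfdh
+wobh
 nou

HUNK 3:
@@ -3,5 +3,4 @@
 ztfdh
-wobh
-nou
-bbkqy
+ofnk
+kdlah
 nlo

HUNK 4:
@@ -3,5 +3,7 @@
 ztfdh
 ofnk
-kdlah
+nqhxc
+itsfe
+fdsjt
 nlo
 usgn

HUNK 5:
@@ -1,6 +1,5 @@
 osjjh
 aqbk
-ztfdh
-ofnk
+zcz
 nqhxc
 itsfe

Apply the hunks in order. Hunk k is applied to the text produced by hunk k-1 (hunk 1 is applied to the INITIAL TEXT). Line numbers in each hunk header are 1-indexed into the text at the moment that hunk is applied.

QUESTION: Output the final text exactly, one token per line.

Hunk 1: at line 3 remove [fekyu,tkowq,lnn] add [nou] -> 7 lines: osjjh aqbk iht nou bbkqy nlo usgn
Hunk 2: at line 2 remove [iht] add [ztfdh,wobh] -> 8 lines: osjjh aqbk ztfdh wobh nou bbkqy nlo usgn
Hunk 3: at line 3 remove [wobh,nou,bbkqy] add [ofnk,kdlah] -> 7 lines: osjjh aqbk ztfdh ofnk kdlah nlo usgn
Hunk 4: at line 3 remove [kdlah] add [nqhxc,itsfe,fdsjt] -> 9 lines: osjjh aqbk ztfdh ofnk nqhxc itsfe fdsjt nlo usgn
Hunk 5: at line 1 remove [ztfdh,ofnk] add [zcz] -> 8 lines: osjjh aqbk zcz nqhxc itsfe fdsjt nlo usgn

Answer: osjjh
aqbk
zcz
nqhxc
itsfe
fdsjt
nlo
usgn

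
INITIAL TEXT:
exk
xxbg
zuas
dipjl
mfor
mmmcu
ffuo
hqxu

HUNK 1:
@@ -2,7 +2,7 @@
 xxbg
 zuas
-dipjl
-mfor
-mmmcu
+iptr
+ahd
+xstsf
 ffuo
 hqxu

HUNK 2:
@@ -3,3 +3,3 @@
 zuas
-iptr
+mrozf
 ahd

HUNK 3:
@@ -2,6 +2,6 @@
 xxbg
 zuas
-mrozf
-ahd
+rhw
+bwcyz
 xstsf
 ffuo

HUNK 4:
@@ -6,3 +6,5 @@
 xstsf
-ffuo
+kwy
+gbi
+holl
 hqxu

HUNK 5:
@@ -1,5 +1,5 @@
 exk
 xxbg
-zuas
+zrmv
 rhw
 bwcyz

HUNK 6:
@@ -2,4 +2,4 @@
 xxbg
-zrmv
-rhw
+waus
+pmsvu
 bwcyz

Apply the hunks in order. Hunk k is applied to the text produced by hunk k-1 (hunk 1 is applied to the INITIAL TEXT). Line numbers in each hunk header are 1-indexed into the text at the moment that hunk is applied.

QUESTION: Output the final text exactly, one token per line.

Hunk 1: at line 2 remove [dipjl,mfor,mmmcu] add [iptr,ahd,xstsf] -> 8 lines: exk xxbg zuas iptr ahd xstsf ffuo hqxu
Hunk 2: at line 3 remove [iptr] add [mrozf] -> 8 lines: exk xxbg zuas mrozf ahd xstsf ffuo hqxu
Hunk 3: at line 2 remove [mrozf,ahd] add [rhw,bwcyz] -> 8 lines: exk xxbg zuas rhw bwcyz xstsf ffuo hqxu
Hunk 4: at line 6 remove [ffuo] add [kwy,gbi,holl] -> 10 lines: exk xxbg zuas rhw bwcyz xstsf kwy gbi holl hqxu
Hunk 5: at line 1 remove [zuas] add [zrmv] -> 10 lines: exk xxbg zrmv rhw bwcyz xstsf kwy gbi holl hqxu
Hunk 6: at line 2 remove [zrmv,rhw] add [waus,pmsvu] -> 10 lines: exk xxbg waus pmsvu bwcyz xstsf kwy gbi holl hqxu

Answer: exk
xxbg
waus
pmsvu
bwcyz
xstsf
kwy
gbi
holl
hqxu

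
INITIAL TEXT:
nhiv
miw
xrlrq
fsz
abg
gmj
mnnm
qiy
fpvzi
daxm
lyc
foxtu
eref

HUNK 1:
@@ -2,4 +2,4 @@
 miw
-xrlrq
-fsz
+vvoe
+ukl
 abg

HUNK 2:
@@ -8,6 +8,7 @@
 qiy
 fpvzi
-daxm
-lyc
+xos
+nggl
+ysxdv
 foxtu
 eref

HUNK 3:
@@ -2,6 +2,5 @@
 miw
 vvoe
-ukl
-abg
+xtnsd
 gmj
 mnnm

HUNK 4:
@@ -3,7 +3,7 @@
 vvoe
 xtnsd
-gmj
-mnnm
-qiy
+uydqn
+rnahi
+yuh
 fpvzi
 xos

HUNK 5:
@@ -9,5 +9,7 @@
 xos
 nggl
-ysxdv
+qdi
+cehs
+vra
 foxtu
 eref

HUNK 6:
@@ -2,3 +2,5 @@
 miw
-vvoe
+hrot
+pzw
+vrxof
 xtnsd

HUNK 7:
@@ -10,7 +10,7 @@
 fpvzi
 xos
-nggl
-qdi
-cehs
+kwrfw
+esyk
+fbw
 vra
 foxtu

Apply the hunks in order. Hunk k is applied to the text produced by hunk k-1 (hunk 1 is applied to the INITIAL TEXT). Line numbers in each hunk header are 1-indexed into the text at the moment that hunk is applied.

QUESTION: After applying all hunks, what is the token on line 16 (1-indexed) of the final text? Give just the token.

Hunk 1: at line 2 remove [xrlrq,fsz] add [vvoe,ukl] -> 13 lines: nhiv miw vvoe ukl abg gmj mnnm qiy fpvzi daxm lyc foxtu eref
Hunk 2: at line 8 remove [daxm,lyc] add [xos,nggl,ysxdv] -> 14 lines: nhiv miw vvoe ukl abg gmj mnnm qiy fpvzi xos nggl ysxdv foxtu eref
Hunk 3: at line 2 remove [ukl,abg] add [xtnsd] -> 13 lines: nhiv miw vvoe xtnsd gmj mnnm qiy fpvzi xos nggl ysxdv foxtu eref
Hunk 4: at line 3 remove [gmj,mnnm,qiy] add [uydqn,rnahi,yuh] -> 13 lines: nhiv miw vvoe xtnsd uydqn rnahi yuh fpvzi xos nggl ysxdv foxtu eref
Hunk 5: at line 9 remove [ysxdv] add [qdi,cehs,vra] -> 15 lines: nhiv miw vvoe xtnsd uydqn rnahi yuh fpvzi xos nggl qdi cehs vra foxtu eref
Hunk 6: at line 2 remove [vvoe] add [hrot,pzw,vrxof] -> 17 lines: nhiv miw hrot pzw vrxof xtnsd uydqn rnahi yuh fpvzi xos nggl qdi cehs vra foxtu eref
Hunk 7: at line 10 remove [nggl,qdi,cehs] add [kwrfw,esyk,fbw] -> 17 lines: nhiv miw hrot pzw vrxof xtnsd uydqn rnahi yuh fpvzi xos kwrfw esyk fbw vra foxtu eref
Final line 16: foxtu

Answer: foxtu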